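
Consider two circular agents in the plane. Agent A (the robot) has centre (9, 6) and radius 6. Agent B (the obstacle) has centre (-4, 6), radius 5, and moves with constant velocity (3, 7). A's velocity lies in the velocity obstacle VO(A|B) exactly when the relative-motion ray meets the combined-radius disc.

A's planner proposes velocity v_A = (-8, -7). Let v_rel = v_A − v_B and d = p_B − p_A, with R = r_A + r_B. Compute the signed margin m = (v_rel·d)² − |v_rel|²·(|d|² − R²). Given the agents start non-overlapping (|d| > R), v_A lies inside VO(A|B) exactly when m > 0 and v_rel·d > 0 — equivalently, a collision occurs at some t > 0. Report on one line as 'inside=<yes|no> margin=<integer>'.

d = (-13, 0),  |d|² = 169;  R = 6+5 = 11,  c = 169−11² = 48
v_rel = (-11, -14),  |v_rel|² = 317;  v_rel·d = (-11)·(-13) + (-14)·(0) = 143
317·t² − 286·t + 48 = 0  ⇒  m = 143² − 317·48 = 5233
m = 5233 > 0,  v_rel·d = 143 > 0  ⇒  inside

inside=yes margin=5233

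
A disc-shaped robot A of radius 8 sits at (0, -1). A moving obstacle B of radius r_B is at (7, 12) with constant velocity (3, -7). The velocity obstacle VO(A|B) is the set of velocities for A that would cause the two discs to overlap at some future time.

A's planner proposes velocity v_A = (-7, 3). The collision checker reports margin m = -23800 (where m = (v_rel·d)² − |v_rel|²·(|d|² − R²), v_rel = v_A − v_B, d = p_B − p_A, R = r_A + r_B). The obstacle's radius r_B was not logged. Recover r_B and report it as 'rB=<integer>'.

m = -23800
d = (7, 13);  v_rel = (-10, 10),  |v_rel|² = 200
v_rel×d = (-10)·(13) − (10)·(7) = -200
since m = R²·200 − (-200)²:  R² = (40000 + -23800) / 200 = 81
R = √81 = 9  ⇒  r_B = 9 − 8 = 1

rB=1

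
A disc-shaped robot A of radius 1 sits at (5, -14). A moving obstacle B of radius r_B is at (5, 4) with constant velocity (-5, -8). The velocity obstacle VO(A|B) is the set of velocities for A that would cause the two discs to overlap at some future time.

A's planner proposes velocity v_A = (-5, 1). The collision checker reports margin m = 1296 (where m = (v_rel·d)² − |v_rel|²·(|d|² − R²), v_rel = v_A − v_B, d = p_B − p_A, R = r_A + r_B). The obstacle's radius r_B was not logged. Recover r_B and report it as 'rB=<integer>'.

m = 1296
d = (0, 18);  v_rel = (0, 9),  |v_rel|² = 81
v_rel×d = (0)·(18) − (9)·(0) = 0
since m = R²·81 − 0²:  R² = (0 + 1296) / 81 = 16
R = √16 = 4  ⇒  r_B = 4 − 1 = 3

rB=3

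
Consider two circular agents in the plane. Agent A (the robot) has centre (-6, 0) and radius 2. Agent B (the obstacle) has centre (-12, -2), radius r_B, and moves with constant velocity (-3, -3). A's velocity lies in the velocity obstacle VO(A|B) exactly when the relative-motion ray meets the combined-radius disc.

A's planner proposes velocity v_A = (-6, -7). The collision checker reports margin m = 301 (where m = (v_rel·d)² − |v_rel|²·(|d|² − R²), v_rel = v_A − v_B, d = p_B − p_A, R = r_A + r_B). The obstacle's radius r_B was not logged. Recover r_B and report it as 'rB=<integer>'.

m = 301
d = (-6, -2);  v_rel = (-3, -4),  |v_rel|² = 25
v_rel×d = (-3)·(-2) − (-4)·(-6) = -18
since m = R²·25 − (-18)²:  R² = (324 + 301) / 25 = 25
R = √25 = 5  ⇒  r_B = 5 − 2 = 3

rB=3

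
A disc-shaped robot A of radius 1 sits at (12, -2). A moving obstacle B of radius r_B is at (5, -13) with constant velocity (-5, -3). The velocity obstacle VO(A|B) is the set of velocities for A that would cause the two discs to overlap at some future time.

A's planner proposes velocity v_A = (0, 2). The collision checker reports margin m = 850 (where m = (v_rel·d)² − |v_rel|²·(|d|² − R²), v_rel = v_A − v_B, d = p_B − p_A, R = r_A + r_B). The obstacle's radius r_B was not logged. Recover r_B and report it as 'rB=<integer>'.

m = 850
d = (-7, -11);  v_rel = (5, 5),  |v_rel|² = 50
v_rel×d = (5)·(-11) − (5)·(-7) = -20
since m = R²·50 − (-20)²:  R² = (400 + 850) / 50 = 25
R = √25 = 5  ⇒  r_B = 5 − 1 = 4

rB=4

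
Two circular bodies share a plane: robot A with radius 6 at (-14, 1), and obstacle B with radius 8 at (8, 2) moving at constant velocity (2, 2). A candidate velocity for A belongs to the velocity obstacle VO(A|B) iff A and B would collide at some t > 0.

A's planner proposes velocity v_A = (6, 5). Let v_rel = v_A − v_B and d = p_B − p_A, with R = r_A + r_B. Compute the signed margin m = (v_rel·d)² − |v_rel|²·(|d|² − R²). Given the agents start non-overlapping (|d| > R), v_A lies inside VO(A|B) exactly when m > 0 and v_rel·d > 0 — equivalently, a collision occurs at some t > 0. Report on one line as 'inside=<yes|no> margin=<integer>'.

d = (22, 1),  |d|² = 485;  R = 6+8 = 14,  c = 485−14² = 289
v_rel = (4, 3),  |v_rel|² = 25;  v_rel·d = (4)·(22) + (3)·(1) = 91
25·t² − 182·t + 289 = 0  ⇒  m = 91² − 25·289 = 1056
m = 1056 > 0,  v_rel·d = 91 > 0  ⇒  inside

inside=yes margin=1056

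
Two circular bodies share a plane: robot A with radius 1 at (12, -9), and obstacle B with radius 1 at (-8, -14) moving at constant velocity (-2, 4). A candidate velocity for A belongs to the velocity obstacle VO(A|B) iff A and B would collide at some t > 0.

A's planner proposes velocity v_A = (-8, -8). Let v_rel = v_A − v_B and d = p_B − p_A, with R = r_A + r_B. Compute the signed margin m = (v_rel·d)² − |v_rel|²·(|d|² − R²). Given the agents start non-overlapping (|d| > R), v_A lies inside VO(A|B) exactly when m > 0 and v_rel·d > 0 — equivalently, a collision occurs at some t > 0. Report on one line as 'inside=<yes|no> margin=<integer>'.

d = (-20, -5),  |d|² = 425;  R = 1+1 = 2,  c = 425−2² = 421
v_rel = (-6, -12),  |v_rel|² = 180;  v_rel·d = (-6)·(-20) + (-12)·(-5) = 180
180·t² − 360·t + 421 = 0  ⇒  m = 180² − 180·421 = -43380
m = -43380 < 0,  v_rel·d = 180 > 0  ⇒  outside

inside=no margin=-43380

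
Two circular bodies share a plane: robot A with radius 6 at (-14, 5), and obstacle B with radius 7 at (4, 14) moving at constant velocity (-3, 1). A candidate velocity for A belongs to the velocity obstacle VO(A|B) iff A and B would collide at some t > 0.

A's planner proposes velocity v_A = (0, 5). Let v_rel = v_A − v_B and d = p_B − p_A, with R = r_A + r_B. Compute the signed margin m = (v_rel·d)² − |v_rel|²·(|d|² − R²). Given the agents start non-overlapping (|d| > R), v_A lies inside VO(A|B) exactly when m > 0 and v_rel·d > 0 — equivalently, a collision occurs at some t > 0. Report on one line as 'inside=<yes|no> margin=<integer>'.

d = (18, 9),  |d|² = 405;  R = 6+7 = 13,  c = 405−13² = 236
v_rel = (3, 4),  |v_rel|² = 25;  v_rel·d = (3)·(18) + (4)·(9) = 90
25·t² − 180·t + 236 = 0  ⇒  m = 90² − 25·236 = 2200
m = 2200 > 0,  v_rel·d = 90 > 0  ⇒  inside

inside=yes margin=2200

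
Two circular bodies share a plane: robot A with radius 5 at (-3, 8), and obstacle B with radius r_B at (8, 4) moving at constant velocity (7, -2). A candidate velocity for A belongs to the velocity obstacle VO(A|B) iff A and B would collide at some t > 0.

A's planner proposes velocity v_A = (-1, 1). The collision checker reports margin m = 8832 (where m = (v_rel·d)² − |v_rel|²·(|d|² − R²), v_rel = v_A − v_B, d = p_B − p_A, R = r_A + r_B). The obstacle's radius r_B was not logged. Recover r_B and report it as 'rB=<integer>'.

m = 8832
d = (11, -4);  v_rel = (-8, 3),  |v_rel|² = 73
v_rel×d = (-8)·(-4) − (3)·(11) = -1
since m = R²·73 − (-1)²:  R² = (1 + 8832) / 73 = 121
R = √121 = 11  ⇒  r_B = 11 − 5 = 6

rB=6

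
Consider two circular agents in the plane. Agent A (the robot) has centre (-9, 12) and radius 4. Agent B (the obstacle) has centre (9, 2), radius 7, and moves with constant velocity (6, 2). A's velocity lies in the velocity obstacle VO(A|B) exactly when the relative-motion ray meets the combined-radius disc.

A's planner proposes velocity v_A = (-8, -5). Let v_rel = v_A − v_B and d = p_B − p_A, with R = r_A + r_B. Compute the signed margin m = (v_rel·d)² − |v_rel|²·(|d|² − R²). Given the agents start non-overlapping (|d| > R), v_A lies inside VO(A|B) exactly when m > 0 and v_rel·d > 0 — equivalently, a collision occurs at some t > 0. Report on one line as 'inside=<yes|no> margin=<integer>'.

d = (18, -10),  |d|² = 424;  R = 4+7 = 11,  c = 424−11² = 303
v_rel = (-14, -7),  |v_rel|² = 245;  v_rel·d = (-14)·(18) + (-7)·(-10) = -182
245·t² + 364·t + 303 = 0  ⇒  m = (-182)² − 245·303 = -41111
m = -41111 < 0,  v_rel·d = -182 < 0  ⇒  outside

inside=no margin=-41111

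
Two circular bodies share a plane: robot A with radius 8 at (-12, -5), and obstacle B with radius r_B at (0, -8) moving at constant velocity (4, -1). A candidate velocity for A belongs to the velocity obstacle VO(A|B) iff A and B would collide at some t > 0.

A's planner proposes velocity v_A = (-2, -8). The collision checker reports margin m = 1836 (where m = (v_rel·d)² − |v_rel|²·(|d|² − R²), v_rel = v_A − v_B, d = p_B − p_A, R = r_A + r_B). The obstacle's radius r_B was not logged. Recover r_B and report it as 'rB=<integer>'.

m = 1836
d = (12, -3);  v_rel = (-6, -7),  |v_rel|² = 85
v_rel×d = (-6)·(-3) − (-7)·(12) = 102
since m = R²·85 − 102²:  R² = (10404 + 1836) / 85 = 144
R = √144 = 12  ⇒  r_B = 12 − 8 = 4

rB=4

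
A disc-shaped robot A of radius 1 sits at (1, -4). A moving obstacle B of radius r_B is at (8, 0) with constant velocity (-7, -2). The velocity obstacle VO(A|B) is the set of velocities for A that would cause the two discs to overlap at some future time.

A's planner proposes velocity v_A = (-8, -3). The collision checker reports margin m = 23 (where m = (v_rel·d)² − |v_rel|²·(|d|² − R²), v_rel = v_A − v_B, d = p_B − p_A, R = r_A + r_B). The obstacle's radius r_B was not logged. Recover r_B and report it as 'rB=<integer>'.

m = 23
d = (7, 4);  v_rel = (-1, -1),  |v_rel|² = 2
v_rel×d = (-1)·(4) − (-1)·(7) = 3
since m = R²·2 − 3²:  R² = (9 + 23) / 2 = 16
R = √16 = 4  ⇒  r_B = 4 − 1 = 3

rB=3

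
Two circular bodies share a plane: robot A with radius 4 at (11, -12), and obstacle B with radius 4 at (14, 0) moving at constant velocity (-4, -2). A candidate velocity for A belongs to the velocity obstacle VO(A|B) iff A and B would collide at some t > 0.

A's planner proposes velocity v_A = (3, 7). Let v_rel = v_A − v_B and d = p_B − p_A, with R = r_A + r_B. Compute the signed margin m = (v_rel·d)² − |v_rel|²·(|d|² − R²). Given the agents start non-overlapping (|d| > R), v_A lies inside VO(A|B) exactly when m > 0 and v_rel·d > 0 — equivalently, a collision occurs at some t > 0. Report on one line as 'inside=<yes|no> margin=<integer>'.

d = (3, 12),  |d|² = 153;  R = 4+4 = 8,  c = 153−8² = 89
v_rel = (7, 9),  |v_rel|² = 130;  v_rel·d = (7)·(3) + (9)·(12) = 129
130·t² − 258·t + 89 = 0  ⇒  m = 129² − 130·89 = 5071
m = 5071 > 0,  v_rel·d = 129 > 0  ⇒  inside

inside=yes margin=5071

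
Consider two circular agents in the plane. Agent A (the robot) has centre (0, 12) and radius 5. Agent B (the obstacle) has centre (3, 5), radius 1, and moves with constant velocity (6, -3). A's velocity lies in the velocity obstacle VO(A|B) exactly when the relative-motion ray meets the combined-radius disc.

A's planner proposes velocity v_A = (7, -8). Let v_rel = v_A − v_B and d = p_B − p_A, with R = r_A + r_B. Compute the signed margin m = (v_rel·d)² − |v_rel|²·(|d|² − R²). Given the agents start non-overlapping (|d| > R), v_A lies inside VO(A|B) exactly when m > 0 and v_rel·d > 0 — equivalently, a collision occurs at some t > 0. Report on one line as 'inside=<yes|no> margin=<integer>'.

d = (3, -7),  |d|² = 58;  R = 5+1 = 6,  c = 58−6² = 22
v_rel = (1, -5),  |v_rel|² = 26;  v_rel·d = (1)·(3) + (-5)·(-7) = 38
26·t² − 76·t + 22 = 0  ⇒  m = 38² − 26·22 = 872
m = 872 > 0,  v_rel·d = 38 > 0  ⇒  inside

inside=yes margin=872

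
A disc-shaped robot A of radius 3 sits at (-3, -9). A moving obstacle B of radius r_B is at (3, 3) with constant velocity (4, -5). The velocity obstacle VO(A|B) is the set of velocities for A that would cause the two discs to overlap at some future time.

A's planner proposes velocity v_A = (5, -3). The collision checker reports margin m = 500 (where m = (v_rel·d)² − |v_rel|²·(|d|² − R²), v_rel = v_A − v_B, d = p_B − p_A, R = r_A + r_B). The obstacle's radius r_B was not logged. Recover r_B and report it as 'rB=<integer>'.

m = 500
d = (6, 12);  v_rel = (1, 2),  |v_rel|² = 5
v_rel×d = (1)·(12) − (2)·(6) = 0
since m = R²·5 − 0²:  R² = (0 + 500) / 5 = 100
R = √100 = 10  ⇒  r_B = 10 − 3 = 7

rB=7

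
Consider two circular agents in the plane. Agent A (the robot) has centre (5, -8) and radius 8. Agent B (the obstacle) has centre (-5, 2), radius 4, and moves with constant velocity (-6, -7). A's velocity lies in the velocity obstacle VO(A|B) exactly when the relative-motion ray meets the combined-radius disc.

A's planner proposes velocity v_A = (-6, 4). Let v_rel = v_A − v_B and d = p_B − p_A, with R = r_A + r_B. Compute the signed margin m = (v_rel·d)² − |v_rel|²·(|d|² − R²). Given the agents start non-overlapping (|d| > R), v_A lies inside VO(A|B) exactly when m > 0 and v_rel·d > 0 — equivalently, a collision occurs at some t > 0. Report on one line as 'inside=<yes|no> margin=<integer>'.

d = (-10, 10),  |d|² = 200;  R = 8+4 = 12,  c = 200−12² = 56
v_rel = (0, 11),  |v_rel|² = 121;  v_rel·d = (0)·(-10) + (11)·(10) = 110
121·t² − 220·t + 56 = 0  ⇒  m = 110² − 121·56 = 5324
m = 5324 > 0,  v_rel·d = 110 > 0  ⇒  inside

inside=yes margin=5324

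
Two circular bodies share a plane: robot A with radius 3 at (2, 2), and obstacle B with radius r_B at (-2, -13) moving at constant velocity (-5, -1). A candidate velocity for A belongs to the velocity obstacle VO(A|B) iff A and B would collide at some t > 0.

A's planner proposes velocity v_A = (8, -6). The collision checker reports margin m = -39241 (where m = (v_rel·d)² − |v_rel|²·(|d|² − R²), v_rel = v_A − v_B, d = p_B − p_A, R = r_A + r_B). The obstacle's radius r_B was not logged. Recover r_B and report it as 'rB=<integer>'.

m = -39241
d = (-4, -15);  v_rel = (13, -5),  |v_rel|² = 194
v_rel×d = (13)·(-15) − (-5)·(-4) = -215
since m = R²·194 − (-215)²:  R² = (46225 + -39241) / 194 = 36
R = √36 = 6  ⇒  r_B = 6 − 3 = 3

rB=3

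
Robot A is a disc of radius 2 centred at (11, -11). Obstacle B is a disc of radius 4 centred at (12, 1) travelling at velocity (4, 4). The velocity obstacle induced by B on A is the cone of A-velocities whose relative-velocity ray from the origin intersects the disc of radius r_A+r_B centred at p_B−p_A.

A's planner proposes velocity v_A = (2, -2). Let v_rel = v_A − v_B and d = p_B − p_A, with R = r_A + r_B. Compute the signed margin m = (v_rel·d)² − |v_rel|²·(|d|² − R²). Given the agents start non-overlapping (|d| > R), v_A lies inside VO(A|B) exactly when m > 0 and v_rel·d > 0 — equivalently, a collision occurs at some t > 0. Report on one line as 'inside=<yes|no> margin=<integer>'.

d = (1, 12),  |d|² = 145;  R = 2+4 = 6,  c = 145−6² = 109
v_rel = (-2, -6),  |v_rel|² = 40;  v_rel·d = (-2)·(1) + (-6)·(12) = -74
40·t² + 148·t + 109 = 0  ⇒  m = (-74)² − 40·109 = 1116
m = 1116 > 0,  v_rel·d = -74 < 0  ⇒  outside

inside=no margin=1116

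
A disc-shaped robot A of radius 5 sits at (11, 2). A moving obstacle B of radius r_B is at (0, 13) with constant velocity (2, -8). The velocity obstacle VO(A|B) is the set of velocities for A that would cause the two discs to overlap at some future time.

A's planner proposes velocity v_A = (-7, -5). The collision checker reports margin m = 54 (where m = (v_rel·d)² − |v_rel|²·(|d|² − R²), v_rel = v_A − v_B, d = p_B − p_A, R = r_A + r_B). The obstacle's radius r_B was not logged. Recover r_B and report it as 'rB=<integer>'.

m = 54
d = (-11, 11);  v_rel = (-9, 3),  |v_rel|² = 90
v_rel×d = (-9)·(11) − (3)·(-11) = -66
since m = R²·90 − (-66)²:  R² = (4356 + 54) / 90 = 49
R = √49 = 7  ⇒  r_B = 7 − 5 = 2

rB=2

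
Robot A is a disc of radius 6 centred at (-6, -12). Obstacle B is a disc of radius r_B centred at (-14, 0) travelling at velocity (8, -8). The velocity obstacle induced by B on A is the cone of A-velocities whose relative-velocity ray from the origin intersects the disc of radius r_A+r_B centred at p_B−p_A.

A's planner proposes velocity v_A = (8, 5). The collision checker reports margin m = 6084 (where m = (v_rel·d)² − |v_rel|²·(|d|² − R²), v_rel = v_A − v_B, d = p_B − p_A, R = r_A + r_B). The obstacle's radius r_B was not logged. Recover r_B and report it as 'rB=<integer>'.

m = 6084
d = (-8, 12);  v_rel = (0, 13),  |v_rel|² = 169
v_rel×d = (0)·(12) − (13)·(-8) = 104
since m = R²·169 − 104²:  R² = (10816 + 6084) / 169 = 100
R = √100 = 10  ⇒  r_B = 10 − 6 = 4

rB=4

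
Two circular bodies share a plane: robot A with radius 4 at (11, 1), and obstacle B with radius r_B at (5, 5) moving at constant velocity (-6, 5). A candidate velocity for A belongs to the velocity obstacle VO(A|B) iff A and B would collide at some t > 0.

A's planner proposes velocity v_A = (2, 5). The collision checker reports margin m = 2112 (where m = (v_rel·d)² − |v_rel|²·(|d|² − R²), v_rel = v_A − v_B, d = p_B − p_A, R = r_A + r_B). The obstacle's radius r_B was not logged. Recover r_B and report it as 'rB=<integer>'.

m = 2112
d = (-6, 4);  v_rel = (8, 0),  |v_rel|² = 64
v_rel×d = (8)·(4) − (0)·(-6) = 32
since m = R²·64 − 32²:  R² = (1024 + 2112) / 64 = 49
R = √49 = 7  ⇒  r_B = 7 − 4 = 3

rB=3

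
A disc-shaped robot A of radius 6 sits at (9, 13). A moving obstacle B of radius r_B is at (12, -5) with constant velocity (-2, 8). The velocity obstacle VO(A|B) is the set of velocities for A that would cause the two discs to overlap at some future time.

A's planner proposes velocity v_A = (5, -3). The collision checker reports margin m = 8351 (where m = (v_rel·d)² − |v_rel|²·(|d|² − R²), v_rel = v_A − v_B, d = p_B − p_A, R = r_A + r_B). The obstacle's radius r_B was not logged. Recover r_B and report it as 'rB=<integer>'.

m = 8351
d = (3, -18);  v_rel = (7, -11),  |v_rel|² = 170
v_rel×d = (7)·(-18) − (-11)·(3) = -93
since m = R²·170 − (-93)²:  R² = (8649 + 8351) / 170 = 100
R = √100 = 10  ⇒  r_B = 10 − 6 = 4

rB=4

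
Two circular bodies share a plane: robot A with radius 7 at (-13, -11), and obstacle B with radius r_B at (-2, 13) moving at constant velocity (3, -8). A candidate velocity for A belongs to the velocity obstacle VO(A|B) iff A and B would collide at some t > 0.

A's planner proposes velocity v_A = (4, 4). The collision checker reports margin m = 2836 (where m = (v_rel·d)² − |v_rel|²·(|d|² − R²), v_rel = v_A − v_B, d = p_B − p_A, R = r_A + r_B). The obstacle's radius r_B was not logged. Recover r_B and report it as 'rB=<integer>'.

m = 2836
d = (11, 24);  v_rel = (1, 12),  |v_rel|² = 145
v_rel×d = (1)·(24) − (12)·(11) = -108
since m = R²·145 − (-108)²:  R² = (11664 + 2836) / 145 = 100
R = √100 = 10  ⇒  r_B = 10 − 7 = 3

rB=3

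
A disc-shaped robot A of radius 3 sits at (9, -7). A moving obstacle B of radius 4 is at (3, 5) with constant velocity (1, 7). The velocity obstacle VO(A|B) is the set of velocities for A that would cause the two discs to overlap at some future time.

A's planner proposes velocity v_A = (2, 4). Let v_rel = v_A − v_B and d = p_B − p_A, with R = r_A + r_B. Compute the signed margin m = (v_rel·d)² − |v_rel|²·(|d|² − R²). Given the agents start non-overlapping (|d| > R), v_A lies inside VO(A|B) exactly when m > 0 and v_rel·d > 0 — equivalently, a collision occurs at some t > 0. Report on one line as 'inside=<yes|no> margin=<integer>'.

d = (-6, 12),  |d|² = 180;  R = 3+4 = 7,  c = 180−7² = 131
v_rel = (1, -3),  |v_rel|² = 10;  v_rel·d = (1)·(-6) + (-3)·(12) = -42
10·t² + 84·t + 131 = 0  ⇒  m = (-42)² − 10·131 = 454
m = 454 > 0,  v_rel·d = -42 < 0  ⇒  outside

inside=no margin=454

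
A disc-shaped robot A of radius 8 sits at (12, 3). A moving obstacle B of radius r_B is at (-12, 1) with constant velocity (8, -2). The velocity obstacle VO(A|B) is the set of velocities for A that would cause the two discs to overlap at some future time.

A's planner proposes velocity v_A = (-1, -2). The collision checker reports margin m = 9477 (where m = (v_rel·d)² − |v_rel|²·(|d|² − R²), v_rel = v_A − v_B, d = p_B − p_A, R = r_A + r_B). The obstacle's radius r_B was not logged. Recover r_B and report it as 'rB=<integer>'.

m = 9477
d = (-24, -2);  v_rel = (-9, 0),  |v_rel|² = 81
v_rel×d = (-9)·(-2) − (0)·(-24) = 18
since m = R²·81 − 18²:  R² = (324 + 9477) / 81 = 121
R = √121 = 11  ⇒  r_B = 11 − 8 = 3

rB=3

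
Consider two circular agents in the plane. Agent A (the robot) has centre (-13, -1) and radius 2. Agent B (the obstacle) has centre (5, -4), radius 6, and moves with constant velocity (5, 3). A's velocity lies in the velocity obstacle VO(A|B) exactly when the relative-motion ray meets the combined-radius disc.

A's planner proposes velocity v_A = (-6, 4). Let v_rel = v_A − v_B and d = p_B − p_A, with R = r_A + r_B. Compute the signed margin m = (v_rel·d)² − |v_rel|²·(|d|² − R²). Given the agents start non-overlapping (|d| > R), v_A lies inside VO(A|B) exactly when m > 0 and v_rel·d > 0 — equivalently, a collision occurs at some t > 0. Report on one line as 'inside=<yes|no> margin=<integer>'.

d = (18, -3),  |d|² = 333;  R = 2+6 = 8,  c = 333−8² = 269
v_rel = (-11, 1),  |v_rel|² = 122;  v_rel·d = (-11)·(18) + (1)·(-3) = -201
122·t² + 402·t + 269 = 0  ⇒  m = (-201)² − 122·269 = 7583
m = 7583 > 0,  v_rel·d = -201 < 0  ⇒  outside

inside=no margin=7583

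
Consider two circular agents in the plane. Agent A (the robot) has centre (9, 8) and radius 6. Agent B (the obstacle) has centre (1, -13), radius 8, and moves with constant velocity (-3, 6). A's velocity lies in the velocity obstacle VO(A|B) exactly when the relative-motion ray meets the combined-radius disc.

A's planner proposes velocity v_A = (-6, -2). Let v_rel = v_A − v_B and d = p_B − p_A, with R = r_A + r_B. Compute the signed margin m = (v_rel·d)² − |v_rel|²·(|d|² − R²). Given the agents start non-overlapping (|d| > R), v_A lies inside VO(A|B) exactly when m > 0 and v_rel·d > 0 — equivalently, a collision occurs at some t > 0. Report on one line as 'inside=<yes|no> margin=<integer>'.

d = (-8, -21),  |d|² = 505;  R = 6+8 = 14,  c = 505−14² = 309
v_rel = (-3, -8),  |v_rel|² = 73;  v_rel·d = (-3)·(-8) + (-8)·(-21) = 192
73·t² − 384·t + 309 = 0  ⇒  m = 192² − 73·309 = 14307
m = 14307 > 0,  v_rel·d = 192 > 0  ⇒  inside

inside=yes margin=14307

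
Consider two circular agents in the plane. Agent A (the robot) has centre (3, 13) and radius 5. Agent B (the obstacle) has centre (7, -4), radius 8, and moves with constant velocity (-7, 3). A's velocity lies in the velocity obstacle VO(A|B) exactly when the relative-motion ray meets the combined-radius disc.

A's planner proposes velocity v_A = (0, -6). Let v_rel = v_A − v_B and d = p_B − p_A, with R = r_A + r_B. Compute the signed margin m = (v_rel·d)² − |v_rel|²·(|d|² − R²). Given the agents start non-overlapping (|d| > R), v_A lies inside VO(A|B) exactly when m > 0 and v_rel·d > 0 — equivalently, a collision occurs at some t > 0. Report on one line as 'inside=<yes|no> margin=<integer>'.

d = (4, -17),  |d|² = 305;  R = 5+8 = 13,  c = 305−13² = 136
v_rel = (7, -9),  |v_rel|² = 130;  v_rel·d = (7)·(4) + (-9)·(-17) = 181
130·t² − 362·t + 136 = 0  ⇒  m = 181² − 130·136 = 15081
m = 15081 > 0,  v_rel·d = 181 > 0  ⇒  inside

inside=yes margin=15081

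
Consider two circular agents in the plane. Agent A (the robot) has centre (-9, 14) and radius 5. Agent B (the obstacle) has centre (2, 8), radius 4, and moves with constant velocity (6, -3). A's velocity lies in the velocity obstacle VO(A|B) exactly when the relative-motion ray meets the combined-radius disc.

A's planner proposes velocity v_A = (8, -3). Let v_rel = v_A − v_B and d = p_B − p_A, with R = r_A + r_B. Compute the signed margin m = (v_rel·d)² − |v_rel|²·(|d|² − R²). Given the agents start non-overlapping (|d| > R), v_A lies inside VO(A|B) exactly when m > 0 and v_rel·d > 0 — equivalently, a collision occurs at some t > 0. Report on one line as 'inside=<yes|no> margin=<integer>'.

d = (11, -6),  |d|² = 157;  R = 5+4 = 9,  c = 157−9² = 76
v_rel = (2, 0),  |v_rel|² = 4;  v_rel·d = (2)·(11) + (0)·(-6) = 22
4·t² − 44·t + 76 = 0  ⇒  m = 22² − 4·76 = 180
m = 180 > 0,  v_rel·d = 22 > 0  ⇒  inside

inside=yes margin=180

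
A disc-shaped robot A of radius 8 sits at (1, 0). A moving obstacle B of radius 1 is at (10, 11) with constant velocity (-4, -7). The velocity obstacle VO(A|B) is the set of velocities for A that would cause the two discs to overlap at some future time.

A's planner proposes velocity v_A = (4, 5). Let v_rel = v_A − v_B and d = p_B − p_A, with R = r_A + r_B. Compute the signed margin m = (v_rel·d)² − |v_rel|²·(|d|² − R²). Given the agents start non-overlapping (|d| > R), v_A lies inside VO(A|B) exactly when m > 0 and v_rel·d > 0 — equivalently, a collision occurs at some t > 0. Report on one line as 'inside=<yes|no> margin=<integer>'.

d = (9, 11),  |d|² = 202;  R = 8+1 = 9,  c = 202−9² = 121
v_rel = (8, 12),  |v_rel|² = 208;  v_rel·d = (8)·(9) + (12)·(11) = 204
208·t² − 408·t + 121 = 0  ⇒  m = 204² − 208·121 = 16448
m = 16448 > 0,  v_rel·d = 204 > 0  ⇒  inside

inside=yes margin=16448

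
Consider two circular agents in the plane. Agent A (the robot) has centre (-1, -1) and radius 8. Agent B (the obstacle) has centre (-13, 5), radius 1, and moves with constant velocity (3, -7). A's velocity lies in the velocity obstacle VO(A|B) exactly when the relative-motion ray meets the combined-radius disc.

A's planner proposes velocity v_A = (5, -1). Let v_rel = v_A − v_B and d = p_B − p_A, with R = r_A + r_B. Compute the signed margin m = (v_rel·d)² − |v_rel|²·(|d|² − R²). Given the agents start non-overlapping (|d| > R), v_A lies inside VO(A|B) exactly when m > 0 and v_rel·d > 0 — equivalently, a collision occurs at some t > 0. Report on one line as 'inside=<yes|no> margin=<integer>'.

d = (-12, 6),  |d|² = 180;  R = 8+1 = 9,  c = 180−9² = 99
v_rel = (2, 6),  |v_rel|² = 40;  v_rel·d = (2)·(-12) + (6)·(6) = 12
40·t² − 24·t + 99 = 0  ⇒  m = 12² − 40·99 = -3816
m = -3816 < 0,  v_rel·d = 12 > 0  ⇒  outside

inside=no margin=-3816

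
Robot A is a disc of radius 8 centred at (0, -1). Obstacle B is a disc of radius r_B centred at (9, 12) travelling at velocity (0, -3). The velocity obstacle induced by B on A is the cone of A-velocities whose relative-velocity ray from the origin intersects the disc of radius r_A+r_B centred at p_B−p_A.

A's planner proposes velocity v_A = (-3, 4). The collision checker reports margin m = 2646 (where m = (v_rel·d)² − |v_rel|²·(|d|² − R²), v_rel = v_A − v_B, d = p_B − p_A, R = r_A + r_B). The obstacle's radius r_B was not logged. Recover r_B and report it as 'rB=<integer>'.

m = 2646
d = (9, 13);  v_rel = (-3, 7),  |v_rel|² = 58
v_rel×d = (-3)·(13) − (7)·(9) = -102
since m = R²·58 − (-102)²:  R² = (10404 + 2646) / 58 = 225
R = √225 = 15  ⇒  r_B = 15 − 8 = 7

rB=7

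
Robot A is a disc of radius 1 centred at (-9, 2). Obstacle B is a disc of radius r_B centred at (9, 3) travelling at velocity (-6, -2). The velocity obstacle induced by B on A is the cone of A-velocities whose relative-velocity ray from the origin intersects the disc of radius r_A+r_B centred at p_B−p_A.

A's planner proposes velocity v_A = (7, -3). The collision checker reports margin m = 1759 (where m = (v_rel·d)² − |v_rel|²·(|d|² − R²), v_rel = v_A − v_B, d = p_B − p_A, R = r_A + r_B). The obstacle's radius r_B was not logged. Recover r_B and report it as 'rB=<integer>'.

m = 1759
d = (18, 1);  v_rel = (13, -1),  |v_rel|² = 170
v_rel×d = (13)·(1) − (-1)·(18) = 31
since m = R²·170 − 31²:  R² = (961 + 1759) / 170 = 16
R = √16 = 4  ⇒  r_B = 4 − 1 = 3

rB=3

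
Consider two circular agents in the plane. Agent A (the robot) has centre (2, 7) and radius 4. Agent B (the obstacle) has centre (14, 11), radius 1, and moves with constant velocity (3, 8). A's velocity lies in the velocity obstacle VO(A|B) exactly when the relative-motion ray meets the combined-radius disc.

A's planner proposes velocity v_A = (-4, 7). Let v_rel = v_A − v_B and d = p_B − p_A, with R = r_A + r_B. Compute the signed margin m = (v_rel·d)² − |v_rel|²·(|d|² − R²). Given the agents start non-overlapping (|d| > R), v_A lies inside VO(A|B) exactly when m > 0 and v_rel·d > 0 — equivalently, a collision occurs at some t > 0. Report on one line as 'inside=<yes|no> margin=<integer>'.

d = (12, 4),  |d|² = 160;  R = 4+1 = 5,  c = 160−5² = 135
v_rel = (-7, -1),  |v_rel|² = 50;  v_rel·d = (-7)·(12) + (-1)·(4) = -88
50·t² + 176·t + 135 = 0  ⇒  m = (-88)² − 50·135 = 994
m = 994 > 0,  v_rel·d = -88 < 0  ⇒  outside

inside=no margin=994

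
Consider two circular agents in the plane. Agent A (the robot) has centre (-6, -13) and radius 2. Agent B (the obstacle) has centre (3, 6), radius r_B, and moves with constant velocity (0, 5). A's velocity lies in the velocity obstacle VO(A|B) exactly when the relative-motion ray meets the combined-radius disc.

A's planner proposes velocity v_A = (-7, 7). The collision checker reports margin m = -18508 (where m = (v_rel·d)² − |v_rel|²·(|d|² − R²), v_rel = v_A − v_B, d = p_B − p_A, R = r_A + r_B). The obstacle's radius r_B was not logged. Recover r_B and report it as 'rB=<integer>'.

m = -18508
d = (9, 19);  v_rel = (-7, 2),  |v_rel|² = 53
v_rel×d = (-7)·(19) − (2)·(9) = -151
since m = R²·53 − (-151)²:  R² = (22801 + -18508) / 53 = 81
R = √81 = 9  ⇒  r_B = 9 − 2 = 7

rB=7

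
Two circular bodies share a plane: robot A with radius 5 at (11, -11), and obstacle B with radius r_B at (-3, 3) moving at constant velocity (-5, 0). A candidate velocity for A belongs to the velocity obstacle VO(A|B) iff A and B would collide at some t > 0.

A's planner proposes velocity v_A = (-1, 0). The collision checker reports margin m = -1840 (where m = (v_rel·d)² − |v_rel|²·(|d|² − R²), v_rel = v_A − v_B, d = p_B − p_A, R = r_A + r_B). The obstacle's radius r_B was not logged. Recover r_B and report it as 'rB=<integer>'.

m = -1840
d = (-14, 14);  v_rel = (4, 0),  |v_rel|² = 16
v_rel×d = (4)·(14) − (0)·(-14) = 56
since m = R²·16 − 56²:  R² = (3136 + -1840) / 16 = 81
R = √81 = 9  ⇒  r_B = 9 − 5 = 4

rB=4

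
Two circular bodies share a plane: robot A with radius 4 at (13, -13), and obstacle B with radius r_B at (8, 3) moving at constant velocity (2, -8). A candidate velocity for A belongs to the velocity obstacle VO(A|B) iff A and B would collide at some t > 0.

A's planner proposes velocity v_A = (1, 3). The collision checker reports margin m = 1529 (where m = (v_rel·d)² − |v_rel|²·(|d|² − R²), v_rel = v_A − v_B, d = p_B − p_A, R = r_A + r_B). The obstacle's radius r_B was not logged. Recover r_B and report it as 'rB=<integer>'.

m = 1529
d = (-5, 16);  v_rel = (-1, 11),  |v_rel|² = 122
v_rel×d = (-1)·(16) − (11)·(-5) = 39
since m = R²·122 − 39²:  R² = (1521 + 1529) / 122 = 25
R = √25 = 5  ⇒  r_B = 5 − 4 = 1

rB=1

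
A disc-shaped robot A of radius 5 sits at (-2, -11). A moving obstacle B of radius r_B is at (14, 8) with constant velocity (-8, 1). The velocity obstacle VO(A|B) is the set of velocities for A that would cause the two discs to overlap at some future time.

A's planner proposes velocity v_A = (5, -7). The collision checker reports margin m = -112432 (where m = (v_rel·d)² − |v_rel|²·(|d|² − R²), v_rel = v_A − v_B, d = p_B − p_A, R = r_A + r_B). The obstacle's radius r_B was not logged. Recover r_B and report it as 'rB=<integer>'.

m = -112432
d = (16, 19);  v_rel = (13, -8),  |v_rel|² = 233
v_rel×d = (13)·(19) − (-8)·(16) = 375
since m = R²·233 − 375²:  R² = (140625 + -112432) / 233 = 121
R = √121 = 11  ⇒  r_B = 11 − 5 = 6

rB=6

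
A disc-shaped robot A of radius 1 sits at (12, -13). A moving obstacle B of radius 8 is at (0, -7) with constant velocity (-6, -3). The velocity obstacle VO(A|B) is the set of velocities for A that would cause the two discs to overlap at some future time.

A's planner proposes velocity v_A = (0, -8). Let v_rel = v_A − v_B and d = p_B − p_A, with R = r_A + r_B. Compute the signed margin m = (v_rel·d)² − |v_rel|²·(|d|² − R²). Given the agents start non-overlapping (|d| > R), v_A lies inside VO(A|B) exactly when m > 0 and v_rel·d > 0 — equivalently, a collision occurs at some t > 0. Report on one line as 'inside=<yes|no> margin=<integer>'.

d = (-12, 6),  |d|² = 180;  R = 1+8 = 9,  c = 180−9² = 99
v_rel = (6, -5),  |v_rel|² = 61;  v_rel·d = (6)·(-12) + (-5)·(6) = -102
61·t² + 204·t + 99 = 0  ⇒  m = (-102)² − 61·99 = 4365
m = 4365 > 0,  v_rel·d = -102 < 0  ⇒  outside

inside=no margin=4365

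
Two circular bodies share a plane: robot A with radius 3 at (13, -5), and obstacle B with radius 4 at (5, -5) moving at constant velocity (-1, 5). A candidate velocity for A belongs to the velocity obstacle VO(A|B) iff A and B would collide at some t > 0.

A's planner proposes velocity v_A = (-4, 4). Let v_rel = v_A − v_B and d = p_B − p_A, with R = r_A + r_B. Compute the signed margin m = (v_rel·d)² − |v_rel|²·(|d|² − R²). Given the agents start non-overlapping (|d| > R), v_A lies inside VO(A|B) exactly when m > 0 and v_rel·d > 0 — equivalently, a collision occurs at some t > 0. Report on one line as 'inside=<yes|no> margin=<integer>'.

d = (-8, 0),  |d|² = 64;  R = 3+4 = 7,  c = 64−7² = 15
v_rel = (-3, -1),  |v_rel|² = 10;  v_rel·d = (-3)·(-8) + (-1)·(0) = 24
10·t² − 48·t + 15 = 0  ⇒  m = 24² − 10·15 = 426
m = 426 > 0,  v_rel·d = 24 > 0  ⇒  inside

inside=yes margin=426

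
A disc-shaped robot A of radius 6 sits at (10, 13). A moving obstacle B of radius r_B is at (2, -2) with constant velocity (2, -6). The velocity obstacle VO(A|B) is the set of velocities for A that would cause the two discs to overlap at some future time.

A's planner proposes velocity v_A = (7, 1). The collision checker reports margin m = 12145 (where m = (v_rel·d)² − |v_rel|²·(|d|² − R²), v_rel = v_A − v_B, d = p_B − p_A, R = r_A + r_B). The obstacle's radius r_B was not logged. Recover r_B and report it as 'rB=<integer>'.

m = 12145
d = (-8, -15);  v_rel = (5, 7),  |v_rel|² = 74
v_rel×d = (5)·(-15) − (7)·(-8) = -19
since m = R²·74 − (-19)²:  R² = (361 + 12145) / 74 = 169
R = √169 = 13  ⇒  r_B = 13 − 6 = 7

rB=7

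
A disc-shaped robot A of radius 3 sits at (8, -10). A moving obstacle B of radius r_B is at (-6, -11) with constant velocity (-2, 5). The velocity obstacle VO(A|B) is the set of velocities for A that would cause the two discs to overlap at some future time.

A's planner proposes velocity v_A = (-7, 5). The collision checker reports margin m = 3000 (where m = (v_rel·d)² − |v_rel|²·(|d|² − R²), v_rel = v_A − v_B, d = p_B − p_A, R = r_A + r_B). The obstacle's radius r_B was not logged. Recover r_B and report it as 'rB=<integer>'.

m = 3000
d = (-14, -1);  v_rel = (-5, 0),  |v_rel|² = 25
v_rel×d = (-5)·(-1) − (0)·(-14) = 5
since m = R²·25 − 5²:  R² = (25 + 3000) / 25 = 121
R = √121 = 11  ⇒  r_B = 11 − 3 = 8

rB=8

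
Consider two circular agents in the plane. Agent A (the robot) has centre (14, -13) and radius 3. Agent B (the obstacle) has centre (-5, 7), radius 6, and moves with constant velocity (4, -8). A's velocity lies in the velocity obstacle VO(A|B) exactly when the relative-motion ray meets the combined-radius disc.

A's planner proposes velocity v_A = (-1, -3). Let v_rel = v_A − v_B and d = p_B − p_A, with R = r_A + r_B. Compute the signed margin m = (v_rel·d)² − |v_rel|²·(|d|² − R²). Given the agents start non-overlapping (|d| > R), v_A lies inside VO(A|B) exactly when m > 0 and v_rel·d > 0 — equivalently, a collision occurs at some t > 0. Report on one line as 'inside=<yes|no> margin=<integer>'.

d = (-19, 20),  |d|² = 761;  R = 3+6 = 9,  c = 761−9² = 680
v_rel = (-5, 5),  |v_rel|² = 50;  v_rel·d = (-5)·(-19) + (5)·(20) = 195
50·t² − 390·t + 680 = 0  ⇒  m = 195² − 50·680 = 4025
m = 4025 > 0,  v_rel·d = 195 > 0  ⇒  inside

inside=yes margin=4025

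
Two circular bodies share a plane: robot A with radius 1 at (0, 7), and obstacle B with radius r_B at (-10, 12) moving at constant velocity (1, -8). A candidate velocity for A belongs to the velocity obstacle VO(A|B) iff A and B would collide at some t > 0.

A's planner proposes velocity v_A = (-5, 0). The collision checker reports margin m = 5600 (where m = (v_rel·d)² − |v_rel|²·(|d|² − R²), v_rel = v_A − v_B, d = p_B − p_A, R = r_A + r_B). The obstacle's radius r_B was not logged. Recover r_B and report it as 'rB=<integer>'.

m = 5600
d = (-10, 5);  v_rel = (-6, 8),  |v_rel|² = 100
v_rel×d = (-6)·(5) − (8)·(-10) = 50
since m = R²·100 − 50²:  R² = (2500 + 5600) / 100 = 81
R = √81 = 9  ⇒  r_B = 9 − 1 = 8

rB=8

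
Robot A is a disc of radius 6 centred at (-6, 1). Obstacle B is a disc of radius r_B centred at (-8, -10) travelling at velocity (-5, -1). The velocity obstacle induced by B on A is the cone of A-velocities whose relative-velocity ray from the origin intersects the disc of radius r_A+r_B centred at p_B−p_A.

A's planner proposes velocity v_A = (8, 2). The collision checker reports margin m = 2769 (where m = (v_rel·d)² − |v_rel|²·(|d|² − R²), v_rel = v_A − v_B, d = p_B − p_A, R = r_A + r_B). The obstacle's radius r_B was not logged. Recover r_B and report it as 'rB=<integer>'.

m = 2769
d = (-2, -11);  v_rel = (13, 3),  |v_rel|² = 178
v_rel×d = (13)·(-11) − (3)·(-2) = -137
since m = R²·178 − (-137)²:  R² = (18769 + 2769) / 178 = 121
R = √121 = 11  ⇒  r_B = 11 − 6 = 5

rB=5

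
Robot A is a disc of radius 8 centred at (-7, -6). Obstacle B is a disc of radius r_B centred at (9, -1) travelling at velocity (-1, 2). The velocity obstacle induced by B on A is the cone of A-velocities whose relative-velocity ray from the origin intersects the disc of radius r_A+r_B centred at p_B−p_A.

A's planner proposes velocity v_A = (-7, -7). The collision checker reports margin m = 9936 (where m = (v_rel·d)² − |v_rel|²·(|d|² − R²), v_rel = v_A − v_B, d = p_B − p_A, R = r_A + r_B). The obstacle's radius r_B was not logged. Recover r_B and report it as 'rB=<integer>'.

m = 9936
d = (16, 5);  v_rel = (-6, -9),  |v_rel|² = 117
v_rel×d = (-6)·(5) − (-9)·(16) = 114
since m = R²·117 − 114²:  R² = (12996 + 9936) / 117 = 196
R = √196 = 14  ⇒  r_B = 14 − 8 = 6

rB=6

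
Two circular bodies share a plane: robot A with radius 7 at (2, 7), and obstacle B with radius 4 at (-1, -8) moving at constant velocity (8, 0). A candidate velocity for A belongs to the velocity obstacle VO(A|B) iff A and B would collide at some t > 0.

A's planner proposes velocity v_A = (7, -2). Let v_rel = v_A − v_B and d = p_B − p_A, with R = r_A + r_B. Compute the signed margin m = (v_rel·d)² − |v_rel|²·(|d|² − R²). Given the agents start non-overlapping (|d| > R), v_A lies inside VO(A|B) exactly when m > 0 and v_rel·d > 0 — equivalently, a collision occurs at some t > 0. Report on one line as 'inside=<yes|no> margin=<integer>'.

d = (-3, -15),  |d|² = 234;  R = 7+4 = 11,  c = 234−11² = 113
v_rel = (-1, -2),  |v_rel|² = 5;  v_rel·d = (-1)·(-3) + (-2)·(-15) = 33
5·t² − 66·t + 113 = 0  ⇒  m = 33² − 5·113 = 524
m = 524 > 0,  v_rel·d = 33 > 0  ⇒  inside

inside=yes margin=524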